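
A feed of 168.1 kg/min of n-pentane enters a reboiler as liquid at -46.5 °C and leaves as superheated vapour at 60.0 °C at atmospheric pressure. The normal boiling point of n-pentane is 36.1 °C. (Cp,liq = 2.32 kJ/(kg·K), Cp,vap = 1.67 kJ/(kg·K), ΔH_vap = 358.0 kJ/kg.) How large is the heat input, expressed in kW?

liquid -46.5→36.1 °C: 191.63 kJ/kg
vaporisation at 36.1 °C: 358 kJ/kg
vapour 36.1→60.0 °C: 39.913 kJ/kg
Δh = 191.63 + 358 + 39.913 = 589.54 kJ/kg
Q = ṁ·Δh = 168.1 kg/min × 589.54 kJ/kg = 99103 kJ/min
|Q| = 1651.7 kW

Q = 1650 kW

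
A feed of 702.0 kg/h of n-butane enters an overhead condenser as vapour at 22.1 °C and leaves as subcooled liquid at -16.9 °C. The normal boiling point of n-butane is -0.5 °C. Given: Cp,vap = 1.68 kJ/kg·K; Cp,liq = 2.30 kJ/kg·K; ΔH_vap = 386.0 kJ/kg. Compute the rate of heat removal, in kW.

Q_c = 90.0 kW

vapour 22.1→-0.5 °C: -37.968 kJ/kg
condensation at -0.5 °C: -386 kJ/kg
liquid -0.5→-16.9 °C: -37.72 kJ/kg
Δh = -37.968 + -386 + -37.72 = -461.69 kJ/kg
Q = ṁ·Δh = 702.0 kg/h × -461.69 kJ/kg = -324100 kJ/h
|Q| = 90.029 kW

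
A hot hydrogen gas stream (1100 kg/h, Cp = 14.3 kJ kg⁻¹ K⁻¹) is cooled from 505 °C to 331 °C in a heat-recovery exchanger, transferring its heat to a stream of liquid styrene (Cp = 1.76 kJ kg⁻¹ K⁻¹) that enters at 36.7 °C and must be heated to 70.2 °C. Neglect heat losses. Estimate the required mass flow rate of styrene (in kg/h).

Heat released by hot stream: Q = 1100 × 14.3 × (505 − 331) = 2.737e+06 kJ/h
Energy balance on cold side (adiabatic exchanger): Q = ṁ_c·Cp_c·(T_c,out − T_c,in)
ṁ_c = 2.737e+06 / [1.76 × (70.2 − 36.7)] = 46422 kg/h

ṁ_c = 46400 kg/h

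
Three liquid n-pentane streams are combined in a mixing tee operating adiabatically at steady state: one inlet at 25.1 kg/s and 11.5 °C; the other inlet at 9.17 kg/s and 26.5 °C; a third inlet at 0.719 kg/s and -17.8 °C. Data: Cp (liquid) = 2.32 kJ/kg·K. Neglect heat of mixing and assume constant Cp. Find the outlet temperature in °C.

Energy balance with Q = 0: Σ ṁᵢCp,ᵢ(T_out − Tᵢ) = 0
T_out = Σ ṁᵢCp,ᵢTᵢ / Σ ṁᵢCp,ᵢ
      = 1203.7 / 81.174 = 14.829 °C

T_out = 14.8 °C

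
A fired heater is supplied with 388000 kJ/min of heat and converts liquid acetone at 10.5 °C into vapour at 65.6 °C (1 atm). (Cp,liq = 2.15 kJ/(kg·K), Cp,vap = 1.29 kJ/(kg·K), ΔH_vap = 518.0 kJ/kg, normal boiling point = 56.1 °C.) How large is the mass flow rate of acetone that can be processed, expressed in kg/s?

Δh = 2.15×(56.1−10.5) + 518.0 + 1.29×(65.6−56.1) = 628.29 kJ/kg
Q = 388000 kJ/min = 6466.7 kJ/s = 6466.7 kJ/s
ṁ = Q/Δh = 6466.7 / 628.29 = 10.292 kg/s

ṁ = 10.3 kg/s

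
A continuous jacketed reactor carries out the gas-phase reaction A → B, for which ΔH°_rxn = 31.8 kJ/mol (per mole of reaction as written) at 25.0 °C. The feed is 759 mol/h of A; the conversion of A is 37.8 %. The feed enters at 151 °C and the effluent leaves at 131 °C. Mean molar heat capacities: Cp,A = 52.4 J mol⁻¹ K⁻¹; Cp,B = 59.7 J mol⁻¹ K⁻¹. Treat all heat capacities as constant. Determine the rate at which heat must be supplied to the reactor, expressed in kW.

Extent of reaction ξ = 0.378 × 759 = 286.9 mol/h
Reaction term: ξ·ΔH°_rxn = 286.9 × 31.8 = 9123.5 kJ/h
Sensible, feed 151→25 °C: -5011.2 kJ/h
Outlet flows (mol/h): A 472.1, B 286.9
Sensible, products 25→131 °C: 4437.8 kJ/h
Q = ΔH = 8550.1 kJ/h = 2.375 kW
Heat supplied = 2.375 kW

Q_in = 2.38 kW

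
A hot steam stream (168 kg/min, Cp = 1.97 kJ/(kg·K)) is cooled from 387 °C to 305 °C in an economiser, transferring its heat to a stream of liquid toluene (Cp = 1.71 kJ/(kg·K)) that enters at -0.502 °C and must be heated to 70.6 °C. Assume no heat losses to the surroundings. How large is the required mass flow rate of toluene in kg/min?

Heat released by hot stream: Q = 168 × 1.97 × (387 − 305) = 27139 kJ/min
Energy balance on cold side (adiabatic exchanger): Q = ṁ_c·Cp_c·(T_c,out − T_c,in)
ṁ_c = 27139 / [1.71 × (70.6 − -0.502)] = 223.21 kg/min

ṁ_c = 223 kg/min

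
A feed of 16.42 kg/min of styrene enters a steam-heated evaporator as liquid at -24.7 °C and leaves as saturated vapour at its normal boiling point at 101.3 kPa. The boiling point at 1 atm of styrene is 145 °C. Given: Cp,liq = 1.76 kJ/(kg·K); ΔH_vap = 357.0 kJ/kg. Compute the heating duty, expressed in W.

Q = 179000 W

liquid -24.7→145 °C: 298.67 kJ/kg
vaporisation at 145 °C: 357 kJ/kg
Δh = 298.67 + 357 = 655.67 kJ/kg
Q = ṁ·Δh = 16.42 kg/min × 655.67 kJ/kg = 10766 kJ/min
|Q| = 179.44 kW = 179440 W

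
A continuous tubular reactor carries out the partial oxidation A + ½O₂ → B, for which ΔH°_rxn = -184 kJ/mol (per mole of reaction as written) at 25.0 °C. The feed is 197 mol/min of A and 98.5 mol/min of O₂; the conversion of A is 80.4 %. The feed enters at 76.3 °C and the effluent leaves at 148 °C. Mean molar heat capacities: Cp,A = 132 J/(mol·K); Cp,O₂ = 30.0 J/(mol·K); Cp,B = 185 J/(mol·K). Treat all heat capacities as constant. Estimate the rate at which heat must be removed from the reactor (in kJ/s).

Extent of reaction ξ = 0.804 × 197 = 158.39 mol/min
Reaction term: ξ·ΔH°_rxn = 158.39 × -184 = -29143 kJ/min
Sensible, feed 76.3→25 °C: -1485.6 kJ/min
Outlet flows (mol/min): A 38.612, O₂ 19.306, B 158.39
Sensible, products 25→148 °C: 4302.3 kJ/min
Q = ΔH = -26327 kJ/min = -438.78 kW
Heat removed = 438.78 kJ/s

Q_out = 439 kJ/s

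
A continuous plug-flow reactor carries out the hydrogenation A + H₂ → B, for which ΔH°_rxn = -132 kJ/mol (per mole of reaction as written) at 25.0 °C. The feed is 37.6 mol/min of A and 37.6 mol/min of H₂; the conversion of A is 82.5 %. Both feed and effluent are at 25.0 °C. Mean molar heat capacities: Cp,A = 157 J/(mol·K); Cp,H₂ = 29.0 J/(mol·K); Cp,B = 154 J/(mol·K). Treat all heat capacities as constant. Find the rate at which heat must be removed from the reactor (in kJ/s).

Extent of reaction ξ = 0.825 × 37.6 = 31.02 mol/min
Reaction term: ξ·ΔH°_rxn = 31.02 × -132 = -4094.6 kJ/min
Q = ΔH = -4094.6 kJ/min = -68.244 kW
Heat removed = 68.244 kJ/s

Q_out = 68.2 kJ/s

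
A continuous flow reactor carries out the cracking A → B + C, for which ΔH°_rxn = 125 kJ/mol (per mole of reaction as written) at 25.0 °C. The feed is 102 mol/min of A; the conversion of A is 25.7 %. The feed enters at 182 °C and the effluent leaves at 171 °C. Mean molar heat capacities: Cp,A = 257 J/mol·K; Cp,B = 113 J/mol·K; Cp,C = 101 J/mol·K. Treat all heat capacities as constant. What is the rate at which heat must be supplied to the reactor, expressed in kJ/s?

Extent of reaction ξ = 0.257 × 102 = 26.214 mol/min
Reaction term: ξ·ΔH°_rxn = 26.214 × 125 = 3276.8 kJ/min
Sensible, feed 182→25 °C: -4115.6 kJ/min
Outlet flows (mol/min): A 75.786, B 26.214, C 26.214
Sensible, products 25→171 °C: 3662.7 kJ/min
Q = ΔH = 2823.8 kJ/min = 47.064 kW
Heat supplied = 47.064 kJ/s

Q_in = 47.1 kJ/s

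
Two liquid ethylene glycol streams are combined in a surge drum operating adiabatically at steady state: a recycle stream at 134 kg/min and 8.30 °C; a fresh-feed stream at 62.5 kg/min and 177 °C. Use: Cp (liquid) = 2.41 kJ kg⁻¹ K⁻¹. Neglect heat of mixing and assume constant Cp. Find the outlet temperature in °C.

No heat crosses the boundary, so H_out = H_in.
T_out = Σ ṁᵢCp,ᵢTᵢ / Σ ṁᵢCp,ᵢ
      = 29341 / 473.56 = 61.958 °C

T_out = 62.0 °C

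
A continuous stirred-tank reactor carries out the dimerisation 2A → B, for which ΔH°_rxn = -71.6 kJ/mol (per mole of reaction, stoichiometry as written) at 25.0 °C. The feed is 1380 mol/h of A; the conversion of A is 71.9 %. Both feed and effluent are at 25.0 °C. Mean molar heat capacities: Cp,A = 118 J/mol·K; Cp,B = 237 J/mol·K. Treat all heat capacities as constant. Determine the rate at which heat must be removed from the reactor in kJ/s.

Extent of reaction ξ = 0.719 × 1380 / 2 = 496.11 mol/h
Reaction term: ξ·ΔH°_rxn = 496.11 × -71.6 = -35521 kJ/h
Q = ΔH = -35521 kJ/h = -9.8671 kW
Heat removed = 9.8671 kJ/s

Q_out = 9.87 kJ/s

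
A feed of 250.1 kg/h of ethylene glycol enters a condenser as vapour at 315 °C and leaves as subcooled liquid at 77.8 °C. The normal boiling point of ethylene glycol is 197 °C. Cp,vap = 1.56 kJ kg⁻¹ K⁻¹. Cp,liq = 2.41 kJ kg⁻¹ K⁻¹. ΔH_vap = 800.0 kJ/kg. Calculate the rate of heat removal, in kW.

Q_c = 88.3 kW

vapour 315→197 °C: -184.08 kJ/kg
condensation at 197 °C: -800 kJ/kg
liquid 197→77.8 °C: -287.27 kJ/kg
Δh = -184.08 + -800 + -287.27 = -1271.4 kJ/kg
Q = ṁ·Δh = 250.1 kg/h × -1271.4 kJ/kg = -317970 kJ/h
|Q| = 88.324 kW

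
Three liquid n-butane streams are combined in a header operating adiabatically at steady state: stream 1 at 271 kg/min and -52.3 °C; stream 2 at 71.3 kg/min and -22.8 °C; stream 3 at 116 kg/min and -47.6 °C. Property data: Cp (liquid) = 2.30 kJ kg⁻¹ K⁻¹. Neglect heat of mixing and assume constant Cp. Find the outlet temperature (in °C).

Adiabatic, steady state ⇒ Σ ṁᵢCp,ᵢ(T_out − Tᵢ) = 0
Σ ṁᵢCp,ᵢTᵢ = 271×2.30×-52.3 + 71.3×2.30×-22.8 + 116×2.30×-47.6 = -49037
Σ ṁᵢCp,ᵢ = 271×2.30 + 71.3×2.30 + 116×2.30 = 1054.1
T_out = -49037 / 1054.1 = -46.521 °C

T_out = -46.5 °C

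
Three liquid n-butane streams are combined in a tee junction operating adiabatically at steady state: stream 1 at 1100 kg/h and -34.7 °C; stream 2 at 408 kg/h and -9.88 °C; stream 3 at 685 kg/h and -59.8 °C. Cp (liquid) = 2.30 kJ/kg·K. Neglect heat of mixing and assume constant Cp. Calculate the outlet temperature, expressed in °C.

T_out = -37.9 °C

Adiabatic, steady state ⇒ Σ ṁᵢCp,ᵢ(T_out − Tᵢ) = 0
Σ ṁᵢCp,ᵢTᵢ = 1100×2.30×-34.7 + 408×2.30×-9.88 + 685×2.30×-59.8 = -191280
Σ ṁᵢCp,ᵢ = 1100×2.30 + 408×2.30 + 685×2.30 = 5043.9
T_out = -191280 / 5043.9 = -37.922 °C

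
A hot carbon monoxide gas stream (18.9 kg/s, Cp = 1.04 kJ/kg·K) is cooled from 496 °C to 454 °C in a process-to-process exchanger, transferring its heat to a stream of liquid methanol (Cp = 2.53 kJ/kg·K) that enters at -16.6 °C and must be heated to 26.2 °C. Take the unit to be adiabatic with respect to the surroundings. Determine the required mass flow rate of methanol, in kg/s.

ṁ_c = 7.62 kg/s

Heat released by hot stream: Q = 18.9 × 1.04 × (496 − 454) = 825.55 kJ/s
Energy balance on cold side (adiabatic exchanger): Q = ṁ_c·Cp_c·(T_c,out − T_c,in)
ṁ_c = 825.55 / [2.53 × (26.2 − -16.6)] = 7.624 kg/s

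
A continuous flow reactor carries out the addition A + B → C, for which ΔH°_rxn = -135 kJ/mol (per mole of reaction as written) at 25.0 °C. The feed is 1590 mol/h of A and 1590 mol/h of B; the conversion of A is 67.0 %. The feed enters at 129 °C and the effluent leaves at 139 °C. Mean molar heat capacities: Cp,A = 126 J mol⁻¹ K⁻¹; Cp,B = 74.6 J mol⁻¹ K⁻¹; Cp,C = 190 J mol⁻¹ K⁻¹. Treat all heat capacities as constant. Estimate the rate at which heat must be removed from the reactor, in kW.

Q_out = 39.4 kW

Extent of reaction ξ = 0.670 × 1590 = 1065.3 mol/h
Reaction term: ξ·ΔH°_rxn = 1065.3 × -135 = -143820 kJ/h
Sensible, feed 129→25 °C: -33171 kJ/h
Outlet flows (mol/h): A 524.7, B 524.7, C 1065.3
Sensible, products 25→139 °C: 35073 kJ/h
Q = ΔH = -141910 kJ/h = -39.42 kW
Heat removed = 39.42 kW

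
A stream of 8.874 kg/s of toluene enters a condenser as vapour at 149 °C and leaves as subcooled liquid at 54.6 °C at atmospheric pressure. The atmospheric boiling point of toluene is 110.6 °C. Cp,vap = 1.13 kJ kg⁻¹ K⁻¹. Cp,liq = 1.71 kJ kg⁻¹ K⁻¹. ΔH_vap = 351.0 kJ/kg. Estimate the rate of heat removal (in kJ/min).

Q_c = 261000 kJ/min

vapour 149→110.6 °C: -43.392 kJ/kg
condensation at 110.6 °C: -351 kJ/kg
liquid 110.6→54.6 °C: -95.76 kJ/kg
Δh = -43.392 + -351 + -95.76 = -490.15 kJ/kg
Q = ṁ·Δh = 8.874 kg/s × -490.15 kJ/kg = -4349.6 kJ/s
|Q| = 4349.6 kW = 260980 kJ/min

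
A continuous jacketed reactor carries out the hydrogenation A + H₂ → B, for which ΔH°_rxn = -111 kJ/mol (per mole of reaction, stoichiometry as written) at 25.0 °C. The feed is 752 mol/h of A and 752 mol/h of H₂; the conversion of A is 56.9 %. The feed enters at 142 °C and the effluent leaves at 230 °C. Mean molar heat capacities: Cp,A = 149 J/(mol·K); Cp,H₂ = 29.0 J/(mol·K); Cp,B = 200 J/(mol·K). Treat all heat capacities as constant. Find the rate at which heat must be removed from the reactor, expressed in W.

Q_out = 9390 W

Extent of reaction ξ = 0.569 × 752 = 427.89 mol/h
Reaction term: ξ·ΔH°_rxn = 427.89 × -111 = -47496 kJ/h
Sensible, feed 142→25 °C: -15661 kJ/h
Outlet flows (mol/h): A 324.11, H₂ 324.11, B 427.89
Sensible, products 25→230 °C: 29370 kJ/h
Q = ΔH = -33786 kJ/h = -9.3851 kW
Heat removed = 9385.1 W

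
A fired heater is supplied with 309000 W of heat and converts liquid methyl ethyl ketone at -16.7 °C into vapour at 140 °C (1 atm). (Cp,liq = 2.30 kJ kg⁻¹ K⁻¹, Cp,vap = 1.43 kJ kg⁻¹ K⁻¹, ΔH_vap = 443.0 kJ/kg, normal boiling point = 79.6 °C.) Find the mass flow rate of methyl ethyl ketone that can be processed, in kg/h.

Δh = 2.30×(79.6−-16.7) + 443.0 + 1.43×(140−79.6) = 750.86 kJ/kg
Q = 309000 W = 309 kJ/s = 1.1124e+06 kJ/h
ṁ = Q/Δh = 1.1124e+06 / 750.86 = 1481.5 kg/h

ṁ = 1480 kg/h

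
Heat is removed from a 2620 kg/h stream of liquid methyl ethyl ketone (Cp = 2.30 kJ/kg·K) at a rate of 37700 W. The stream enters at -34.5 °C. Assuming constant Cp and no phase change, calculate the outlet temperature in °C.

Q = 37700 W = 135720 kJ/h
ΔT = Q/(ṁ·Cp) = 135720/(2620×2.30) = 22.522 K
T_out = -34.5 − 22.522 = -57.022 °C

T_out = -57.0 °C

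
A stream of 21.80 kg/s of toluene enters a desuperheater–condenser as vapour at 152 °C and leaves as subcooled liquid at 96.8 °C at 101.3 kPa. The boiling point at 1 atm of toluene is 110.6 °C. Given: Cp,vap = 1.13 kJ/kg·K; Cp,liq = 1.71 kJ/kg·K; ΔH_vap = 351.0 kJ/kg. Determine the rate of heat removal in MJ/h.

vapour 152→110.6 °C: -46.782 kJ/kg
condensation at 110.6 °C: -351 kJ/kg
liquid 110.6→96.8 °C: -23.598 kJ/kg
Δh = -46.782 + -351 + -23.598 = -421.38 kJ/kg
Q = ṁ·Δh = 21.80 kg/s × -421.38 kJ/kg = -9186.1 kJ/s
|Q| = 9186.1 kW = 33070 MJ/h

Q_c = 33100 MJ/h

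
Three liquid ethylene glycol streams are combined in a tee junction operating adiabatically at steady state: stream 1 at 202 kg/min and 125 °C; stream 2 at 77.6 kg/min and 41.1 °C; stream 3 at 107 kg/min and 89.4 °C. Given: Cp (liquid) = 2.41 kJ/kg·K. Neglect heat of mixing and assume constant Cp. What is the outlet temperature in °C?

T_out = 98.3 °C

Energy balance with Q = 0: Σ ṁᵢCp,ᵢ(T_out − Tᵢ) = 0
T_out = Σ ṁᵢCp,ᵢTᵢ / Σ ṁᵢCp,ᵢ
      = 91592 / 931.71 = 98.306 °C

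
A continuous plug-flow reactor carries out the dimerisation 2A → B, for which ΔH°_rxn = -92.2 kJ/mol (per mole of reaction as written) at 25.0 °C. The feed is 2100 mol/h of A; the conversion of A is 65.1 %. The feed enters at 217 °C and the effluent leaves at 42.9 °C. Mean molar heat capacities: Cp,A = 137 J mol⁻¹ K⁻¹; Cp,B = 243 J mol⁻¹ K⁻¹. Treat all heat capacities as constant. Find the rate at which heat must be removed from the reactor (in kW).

Q_out = 31.5 kW

Extent of reaction ξ = 0.651 × 2100 / 2 = 683.55 mol/h
Reaction term: ξ·ΔH°_rxn = 683.55 × -92.2 = -63023 kJ/h
Sensible, feed 217→25 °C: -55238 kJ/h
Outlet flows (mol/h): A 732.9, B 683.55
Sensible, products 25→42.9 °C: 4770.5 kJ/h
Q = ΔH = -113490 kJ/h = -31.525 kW
Heat removed = 31.525 kW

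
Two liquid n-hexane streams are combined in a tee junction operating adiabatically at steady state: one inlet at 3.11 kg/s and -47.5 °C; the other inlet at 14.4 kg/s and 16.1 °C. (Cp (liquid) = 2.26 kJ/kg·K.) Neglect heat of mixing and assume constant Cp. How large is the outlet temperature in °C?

T_out = 4.80 °C

Adiabatic, steady state ⇒ Σ ṁᵢCp,ᵢ(T_out − Tᵢ) = 0
Σ ṁᵢCp,ᵢTᵢ = 3.11×2.26×-47.5 + 14.4×2.26×16.1 = 190.1
Σ ṁᵢCp,ᵢ = 3.11×2.26 + 14.4×2.26 = 39.573
T_out = 190.1 / 39.573 = 4.8038 °C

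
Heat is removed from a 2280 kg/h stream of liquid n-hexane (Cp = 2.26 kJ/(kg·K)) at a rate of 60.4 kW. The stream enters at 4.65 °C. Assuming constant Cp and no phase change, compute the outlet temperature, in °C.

T_out = -37.5 °C

Q = 60.4 kW = 217440 kJ/h
ΔT = Q/(ṁ·Cp) = 217440/(2280×2.26) = 42.198 K
T_out = 4.65 − 42.198 = -37.548 °C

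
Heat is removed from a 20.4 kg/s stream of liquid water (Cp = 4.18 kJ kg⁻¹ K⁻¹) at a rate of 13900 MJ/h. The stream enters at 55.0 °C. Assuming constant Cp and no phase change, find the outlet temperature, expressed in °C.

T_out = 9.72 °C

Q = 13900 MJ/h = 3861.1 kJ/s
ΔT = Q/(ṁ·Cp) = 3861.1/(20.4×4.18) = 45.28 K
T_out = 55.0 − 45.28 = 9.7201 °C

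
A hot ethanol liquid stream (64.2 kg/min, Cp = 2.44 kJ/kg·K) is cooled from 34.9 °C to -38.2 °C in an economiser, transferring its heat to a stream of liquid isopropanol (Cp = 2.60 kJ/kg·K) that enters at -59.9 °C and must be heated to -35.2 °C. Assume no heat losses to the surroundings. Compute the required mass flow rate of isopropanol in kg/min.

Heat released by hot stream: Q = 64.2 × 2.44 × (34.9 − -38.2) = 11451 kJ/min
Energy balance on cold side (adiabatic exchanger): Q = ṁ_c·Cp_c·(T_c,out − T_c,in)
ṁ_c = 11451 / [2.60 × (-35.2 − -59.9)] = 178.31 kg/min

ṁ_c = 178 kg/min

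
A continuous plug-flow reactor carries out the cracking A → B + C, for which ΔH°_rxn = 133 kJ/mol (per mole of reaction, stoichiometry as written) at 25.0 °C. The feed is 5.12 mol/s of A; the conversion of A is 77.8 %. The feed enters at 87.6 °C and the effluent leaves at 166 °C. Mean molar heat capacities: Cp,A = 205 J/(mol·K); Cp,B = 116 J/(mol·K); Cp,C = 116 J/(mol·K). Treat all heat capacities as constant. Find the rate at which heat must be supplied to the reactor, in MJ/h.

Extent of reaction ξ = 0.778 × 5.12 = 3.9834 mol/s
Reaction term: ξ·ΔH°_rxn = 3.9834 × 133 = 529.79 kJ/s
Sensible, feed 87.6→25 °C: -65.705 kJ/s
Outlet flows (mol/s): A 1.1366, B 3.9834, C 3.9834
Sensible, products 25→166 °C: 163.16 kJ/s
Q = ΔH = 627.24 kJ/s = 627.24 kW
Heat supplied = 2258.1 MJ/h

Q_in = 2260 MJ/h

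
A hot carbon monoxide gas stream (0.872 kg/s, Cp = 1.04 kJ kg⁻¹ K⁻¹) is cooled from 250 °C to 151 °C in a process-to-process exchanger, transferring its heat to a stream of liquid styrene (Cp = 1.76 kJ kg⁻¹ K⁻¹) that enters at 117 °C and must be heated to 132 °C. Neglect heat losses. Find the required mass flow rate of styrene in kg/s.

ṁ_c = 3.40 kg/s

Heat released by hot stream: Q = 0.872 × 1.04 × (250 − 151) = 89.781 kJ/s
Energy balance on cold side (adiabatic exchanger): Q = ṁ_c·Cp_c·(T_c,out − T_c,in)
ṁ_c = 89.781 / [1.76 × (132 − 117)] = 3.4008 kg/s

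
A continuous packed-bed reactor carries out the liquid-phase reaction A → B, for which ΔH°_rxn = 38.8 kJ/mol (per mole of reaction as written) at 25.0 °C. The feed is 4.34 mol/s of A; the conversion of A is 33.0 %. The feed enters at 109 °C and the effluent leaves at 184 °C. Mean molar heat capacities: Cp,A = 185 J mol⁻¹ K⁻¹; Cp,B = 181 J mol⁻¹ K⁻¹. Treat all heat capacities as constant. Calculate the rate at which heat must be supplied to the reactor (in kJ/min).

Q_in = 6890 kJ/min

Extent of reaction ξ = 0.330 × 4.34 = 1.4322 mol/s
Reaction term: ξ·ΔH°_rxn = 1.4322 × 38.8 = 55.569 kJ/s
Sensible, feed 109→25 °C: -67.444 kJ/s
Outlet flows (mol/s): A 2.9078, B 1.4322
Sensible, products 25→184 °C: 126.75 kJ/s
Q = ΔH = 114.88 kJ/s = 114.88 kW
Heat supplied = 6892.6 kJ/min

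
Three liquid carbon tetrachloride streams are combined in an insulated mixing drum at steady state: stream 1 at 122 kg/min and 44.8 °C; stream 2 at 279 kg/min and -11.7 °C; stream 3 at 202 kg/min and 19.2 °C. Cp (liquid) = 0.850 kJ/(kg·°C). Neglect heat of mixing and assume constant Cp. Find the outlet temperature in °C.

Energy balance with Q = 0: Σ ṁᵢCp,ᵢ(T_out − Tᵢ) = 0
T_out = Σ ṁᵢCp,ᵢTᵢ / Σ ṁᵢCp,ᵢ
      = 5167.7 / 512.55 = 10.082 °C

T_out = 10.1 °C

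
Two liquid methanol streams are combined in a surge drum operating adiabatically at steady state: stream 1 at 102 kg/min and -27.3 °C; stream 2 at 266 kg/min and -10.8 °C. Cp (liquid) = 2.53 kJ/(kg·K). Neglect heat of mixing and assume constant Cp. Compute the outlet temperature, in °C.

T_out = -15.4 °C

Energy balance with Q = 0: Σ ṁᵢCp,ᵢ(T_out − Tᵢ) = 0
T_out = Σ ṁᵢCp,ᵢTᵢ / Σ ṁᵢCp,ᵢ
      = -14313 / 931.04 = -15.373 °C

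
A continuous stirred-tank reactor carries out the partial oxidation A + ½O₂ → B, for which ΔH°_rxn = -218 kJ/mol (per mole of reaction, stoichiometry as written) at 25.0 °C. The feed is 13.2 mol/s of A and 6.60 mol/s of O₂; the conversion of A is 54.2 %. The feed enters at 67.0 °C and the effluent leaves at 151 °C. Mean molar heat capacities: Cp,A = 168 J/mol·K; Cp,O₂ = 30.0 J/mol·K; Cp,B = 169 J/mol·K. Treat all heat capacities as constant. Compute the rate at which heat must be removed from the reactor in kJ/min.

Extent of reaction ξ = 0.542 × 13.2 = 7.1544 mol/s
Reaction term: ξ·ΔH°_rxn = 7.1544 × -218 = -1559.7 kJ/s
Sensible, feed 67.0→25 °C: -101.46 kJ/s
Outlet flows (mol/s): A 6.0456, O₂ 3.0228, B 7.1544
Sensible, products 25→151 °C: 291.75 kJ/s
Q = ΔH = -1369.4 kJ/s = -1369.4 kW
Heat removed = 82162 kJ/min

Q_out = 82200 kJ/min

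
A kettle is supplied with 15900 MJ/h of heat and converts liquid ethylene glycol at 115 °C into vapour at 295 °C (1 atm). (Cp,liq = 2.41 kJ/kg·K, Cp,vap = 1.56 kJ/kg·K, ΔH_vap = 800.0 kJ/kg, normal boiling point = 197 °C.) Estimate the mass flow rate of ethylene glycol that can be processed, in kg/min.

Δh = 2.41×(197−115) + 800.0 + 1.56×(295−197) = 1150.5 kJ/kg
Q = 15900 MJ/h = 4416.7 kJ/s = 265000 kJ/min
ṁ = Q/Δh = 265000 / 1150.5 = 230.33 kg/min

ṁ = 230 kg/min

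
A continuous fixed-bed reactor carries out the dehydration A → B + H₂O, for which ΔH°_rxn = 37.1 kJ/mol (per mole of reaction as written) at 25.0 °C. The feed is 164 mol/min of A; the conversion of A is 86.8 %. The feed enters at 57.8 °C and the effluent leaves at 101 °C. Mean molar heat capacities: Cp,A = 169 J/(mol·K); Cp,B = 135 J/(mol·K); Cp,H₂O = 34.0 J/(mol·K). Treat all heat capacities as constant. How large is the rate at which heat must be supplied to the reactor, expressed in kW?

Q_in = 108 kW

Extent of reaction ξ = 0.868 × 164 = 142.35 mol/min
Reaction term: ξ·ΔH°_rxn = 142.35 × 37.1 = 5281.3 kJ/min
Sensible, feed 57.8→25 °C: -909.08 kJ/min
Outlet flows (mol/min): A 21.648, B 142.35, H₂O 142.35
Sensible, products 25→101 °C: 2106.4 kJ/min
Q = ΔH = 6478.6 kJ/min = 107.98 kW
Heat supplied = 107.98 kW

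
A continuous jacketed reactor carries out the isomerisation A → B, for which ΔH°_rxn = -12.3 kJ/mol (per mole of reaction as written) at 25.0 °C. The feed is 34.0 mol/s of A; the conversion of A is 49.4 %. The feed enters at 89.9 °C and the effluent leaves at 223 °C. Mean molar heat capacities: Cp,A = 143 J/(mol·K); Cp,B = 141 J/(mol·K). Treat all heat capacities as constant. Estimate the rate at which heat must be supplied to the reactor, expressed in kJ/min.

Extent of reaction ξ = 0.494 × 34.0 = 16.796 mol/s
Reaction term: ξ·ΔH°_rxn = 16.796 × -12.3 = -206.59 kJ/s
Sensible, feed 89.9→25 °C: -315.54 kJ/s
Outlet flows (mol/s): A 17.204, B 16.796
Sensible, products 25→223 °C: 956.02 kJ/s
Q = ΔH = 433.89 kJ/s = 433.89 kW
Heat supplied = 26033 kJ/min

Q_in = 26000 kJ/min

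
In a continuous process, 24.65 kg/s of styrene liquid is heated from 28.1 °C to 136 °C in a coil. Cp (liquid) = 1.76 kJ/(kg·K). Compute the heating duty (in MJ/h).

Q = ṁ·Cp·ΔT = 24.65 × 1.76 × (136 − 28.1) = 4681.1 kJ/s
Heating duty = 16852 MJ/h

Q = 16900 MJ/h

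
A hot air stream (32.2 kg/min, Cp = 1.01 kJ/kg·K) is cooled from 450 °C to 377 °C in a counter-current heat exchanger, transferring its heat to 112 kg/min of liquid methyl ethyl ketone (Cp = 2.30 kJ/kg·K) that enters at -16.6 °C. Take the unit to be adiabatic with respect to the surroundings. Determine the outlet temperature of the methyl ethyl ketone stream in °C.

T_c,out = -7.38 °C

Heat released by hot stream: Q = 32.2 × 1.01 × (450 − 377) = 2374.1 kJ/min
Energy balance on cold side (adiabatic exchanger): Q = ṁ_c·Cp_c·(T_c,out − T_c,in)
T_c,out = -16.6 + 2374.1/(112 × 2.30) = -7.3837 °C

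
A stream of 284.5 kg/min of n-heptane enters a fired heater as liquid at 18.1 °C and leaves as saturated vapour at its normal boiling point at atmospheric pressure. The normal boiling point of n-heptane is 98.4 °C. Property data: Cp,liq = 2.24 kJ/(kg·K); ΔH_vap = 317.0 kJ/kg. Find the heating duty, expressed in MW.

liquid 18.1→98.4 °C: 179.87 kJ/kg
vaporisation at 98.4 °C: 317 kJ/kg
Δh = 179.87 + 317 = 496.87 kJ/kg
Q = ṁ·Δh = 284.5 kg/min × 496.87 kJ/kg = 141360 kJ/min
|Q| = 2356 kW = 2.356 MW

Q = 2.36 MW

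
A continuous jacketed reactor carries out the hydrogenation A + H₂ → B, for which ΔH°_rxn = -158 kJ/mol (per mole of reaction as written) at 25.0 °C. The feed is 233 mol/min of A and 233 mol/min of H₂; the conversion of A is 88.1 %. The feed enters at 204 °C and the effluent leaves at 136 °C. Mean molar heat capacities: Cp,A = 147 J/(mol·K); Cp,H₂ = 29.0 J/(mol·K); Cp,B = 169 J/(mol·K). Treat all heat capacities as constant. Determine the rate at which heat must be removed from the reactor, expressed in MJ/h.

Q_out = 2120 MJ/h

Extent of reaction ξ = 0.881 × 233 = 205.27 mol/min
Reaction term: ξ·ΔH°_rxn = 205.27 × -158 = -32433 kJ/min
Sensible, feed 204→25 °C: -7340.4 kJ/min
Outlet flows (mol/min): A 27.727, H₂ 27.727, B 205.27
Sensible, products 25→136 °C: 4392.4 kJ/min
Q = ΔH = -35381 kJ/min = -589.69 kW
Heat removed = 2122.9 MJ/h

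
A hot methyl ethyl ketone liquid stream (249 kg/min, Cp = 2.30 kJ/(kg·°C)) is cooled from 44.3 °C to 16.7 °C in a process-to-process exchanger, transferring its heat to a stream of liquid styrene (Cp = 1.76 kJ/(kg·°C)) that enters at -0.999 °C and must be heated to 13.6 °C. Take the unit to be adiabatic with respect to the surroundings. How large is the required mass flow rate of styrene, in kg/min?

Heat released by hot stream: Q = 249 × 2.30 × (44.3 − 16.7) = 15807 kJ/min
Energy balance on cold side (adiabatic exchanger): Q = ṁ_c·Cp_c·(T_c,out − T_c,in)
ṁ_c = 15807 / [1.76 × (13.6 − -0.999)] = 615.18 kg/min

ṁ_c = 615 kg/min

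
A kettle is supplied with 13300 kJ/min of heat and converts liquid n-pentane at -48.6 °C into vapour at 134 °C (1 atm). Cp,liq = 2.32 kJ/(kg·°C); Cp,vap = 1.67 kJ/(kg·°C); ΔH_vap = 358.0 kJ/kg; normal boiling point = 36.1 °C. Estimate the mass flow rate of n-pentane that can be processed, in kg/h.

ṁ = 1110 kg/h

Δh = 2.32×(36.1−-48.6) + 358.0 + 1.67×(134−36.1) = 718 kJ/kg
Q = 13300 kJ/min = 221.67 kJ/s = 798000 kJ/h
ṁ = Q/Δh = 798000 / 718 = 1111.4 kg/h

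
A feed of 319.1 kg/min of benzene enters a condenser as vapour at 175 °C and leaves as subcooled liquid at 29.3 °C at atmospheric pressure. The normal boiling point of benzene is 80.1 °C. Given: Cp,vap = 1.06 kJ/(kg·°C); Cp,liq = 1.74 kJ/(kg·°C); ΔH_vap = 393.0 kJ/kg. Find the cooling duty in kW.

vapour 175→80.1 °C: -100.59 kJ/kg
condensation at 80.1 °C: -393 kJ/kg
liquid 80.1→29.3 °C: -88.392 kJ/kg
Δh = -100.59 + -393 + -88.392 = -581.99 kJ/kg
Q = ṁ·Δh = 319.1 kg/min × -581.99 kJ/kg = -185710 kJ/min
|Q| = 3095.2 kW

Q_c = 3100 kW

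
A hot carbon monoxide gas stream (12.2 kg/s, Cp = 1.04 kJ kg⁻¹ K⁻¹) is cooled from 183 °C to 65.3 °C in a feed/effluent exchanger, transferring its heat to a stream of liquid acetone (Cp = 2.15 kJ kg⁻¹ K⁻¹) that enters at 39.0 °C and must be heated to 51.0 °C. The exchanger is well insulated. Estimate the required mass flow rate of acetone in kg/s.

Heat released by hot stream: Q = 12.2 × 1.04 × (183 − 65.3) = 1493.4 kJ/s
Energy balance on cold side (adiabatic exchanger): Q = ṁ_c·Cp_c·(T_c,out − T_c,in)
ṁ_c = 1493.4 / [2.15 × (51.0 − 39.0)] = 57.883 kg/s

ṁ_c = 57.9 kg/s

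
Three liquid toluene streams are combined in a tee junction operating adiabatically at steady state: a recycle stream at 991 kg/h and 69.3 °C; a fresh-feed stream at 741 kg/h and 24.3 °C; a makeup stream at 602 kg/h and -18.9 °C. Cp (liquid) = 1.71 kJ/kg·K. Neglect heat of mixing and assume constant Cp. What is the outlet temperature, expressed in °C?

T_out = 32.3 °C

Energy balance with Q = 0: Σ ṁᵢCp,ᵢ(T_out − Tᵢ) = 0
Σ ṁᵢCp,ᵢTᵢ = 991×1.71×69.3 + 741×1.71×24.3 + 602×1.71×-18.9 = 128770
Σ ṁᵢCp,ᵢ = 991×1.71 + 741×1.71 + 602×1.71 = 3991.1
T_out = 128770 / 3991.1 = 32.264 °C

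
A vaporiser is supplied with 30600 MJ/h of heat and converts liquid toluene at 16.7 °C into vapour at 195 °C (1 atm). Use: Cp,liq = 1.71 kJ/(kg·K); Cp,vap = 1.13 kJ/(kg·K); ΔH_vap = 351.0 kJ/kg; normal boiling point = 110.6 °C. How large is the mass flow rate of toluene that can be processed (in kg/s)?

Δh = 1.71×(110.6−16.7) + 351.0 + 1.13×(195−110.6) = 606.94 kJ/kg
Q = 30600 MJ/h = 8500 kJ/s = 8500 kJ/s
ṁ = Q/Δh = 8500 / 606.94 = 14.005 kg/s

ṁ = 14.0 kg/s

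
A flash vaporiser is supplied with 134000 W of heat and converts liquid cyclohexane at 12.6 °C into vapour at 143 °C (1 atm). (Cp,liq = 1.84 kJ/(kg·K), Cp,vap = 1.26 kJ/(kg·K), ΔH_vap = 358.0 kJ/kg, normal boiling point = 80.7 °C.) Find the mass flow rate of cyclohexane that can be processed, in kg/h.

ṁ = 859 kg/h

Δh = 1.84×(80.7−12.6) + 358.0 + 1.26×(143−80.7) = 561.8 kJ/kg
Q = 134000 W = 134 kJ/s = 482400 kJ/h
ṁ = Q/Δh = 482400 / 561.8 = 858.67 kg/h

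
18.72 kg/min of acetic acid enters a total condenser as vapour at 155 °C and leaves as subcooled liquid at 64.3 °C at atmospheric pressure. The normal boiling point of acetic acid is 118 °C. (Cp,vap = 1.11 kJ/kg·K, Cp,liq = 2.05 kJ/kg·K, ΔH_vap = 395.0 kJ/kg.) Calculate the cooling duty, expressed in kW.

vapour 155→118 °C: -41.07 kJ/kg
condensation at 118 °C: -395 kJ/kg
liquid 118→64.3 °C: -110.08 kJ/kg
Δh = -41.07 + -395 + -110.08 = -546.15 kJ/kg
Q = ṁ·Δh = 18.72 kg/min × -546.15 kJ/kg = -10224 kJ/min
|Q| = 170.4 kW

Q_c = 170 kW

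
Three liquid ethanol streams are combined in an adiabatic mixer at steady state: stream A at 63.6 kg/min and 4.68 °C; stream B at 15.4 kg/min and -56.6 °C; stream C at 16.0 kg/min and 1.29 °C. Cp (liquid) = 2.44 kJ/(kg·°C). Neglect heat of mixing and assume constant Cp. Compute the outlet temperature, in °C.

T_out = -5.82 °C

Adiabatic, steady state ⇒ Σ ṁᵢCp,ᵢ(T_out − Tᵢ) = 0
Σ ṁᵢCp,ᵢTᵢ = 63.6×2.44×4.68 + 15.4×2.44×-56.6 + 16.0×2.44×1.29 = -1350.2
Σ ṁᵢCp,ᵢ = 63.6×2.44 + 15.4×2.44 + 16.0×2.44 = 231.8
T_out = -1350.2 / 231.8 = -5.8248 °C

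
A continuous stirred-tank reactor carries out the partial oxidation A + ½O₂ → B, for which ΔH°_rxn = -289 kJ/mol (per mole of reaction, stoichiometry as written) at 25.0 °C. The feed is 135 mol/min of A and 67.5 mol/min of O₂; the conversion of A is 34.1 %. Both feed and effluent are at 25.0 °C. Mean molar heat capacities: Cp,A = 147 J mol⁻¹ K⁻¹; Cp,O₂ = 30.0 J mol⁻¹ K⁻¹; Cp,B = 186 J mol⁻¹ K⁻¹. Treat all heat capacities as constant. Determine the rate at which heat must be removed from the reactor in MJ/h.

Q_out = 798 MJ/h

Extent of reaction ξ = 0.341 × 135 = 46.035 mol/min
Reaction term: ξ·ΔH°_rxn = 46.035 × -289 = -13304 kJ/min
Q = ΔH = -13304 kJ/min = -221.74 kW
Heat removed = 798.25 MJ/h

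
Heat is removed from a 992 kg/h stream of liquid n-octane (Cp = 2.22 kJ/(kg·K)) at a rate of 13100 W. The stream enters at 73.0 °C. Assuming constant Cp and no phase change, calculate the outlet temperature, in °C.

T_out = 51.6 °C

Q = 13100 W = 47160 kJ/h
ΔT = Q/(ṁ·Cp) = 47160/(992×2.22) = 21.415 K
T_out = 73.0 − 21.415 = 51.585 °C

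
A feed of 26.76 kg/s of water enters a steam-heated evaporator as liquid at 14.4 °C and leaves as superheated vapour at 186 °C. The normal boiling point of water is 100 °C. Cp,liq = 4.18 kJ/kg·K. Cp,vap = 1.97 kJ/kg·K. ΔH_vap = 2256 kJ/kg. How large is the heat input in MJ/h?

Q = 268000 MJ/h

liquid 14.4→100 °C: 357.81 kJ/kg
vaporisation at 100 °C: 2256 kJ/kg
vapour 100→186 °C: 169.42 kJ/kg
Δh = 357.81 + 2256 + 169.42 = 2783.2 kJ/kg
Q = ṁ·Δh = 26.76 kg/s × 2783.2 kJ/kg = 74479 kJ/s
|Q| = 74479 kW = 268130 MJ/h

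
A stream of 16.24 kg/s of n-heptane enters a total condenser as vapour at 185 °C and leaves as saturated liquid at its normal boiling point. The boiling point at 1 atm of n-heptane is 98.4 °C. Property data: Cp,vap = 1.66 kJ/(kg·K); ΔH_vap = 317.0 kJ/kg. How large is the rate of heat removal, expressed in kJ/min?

Q_c = 449000 kJ/min

vapour 185→98.4 °C: -143.76 kJ/kg
condensation at 98.4 °C: -317 kJ/kg
Δh = -143.76 + -317 = -460.76 kJ/kg
Q = ṁ·Δh = 16.24 kg/s × -460.76 kJ/kg = -7482.7 kJ/s
|Q| = 7482.7 kW = 448960 kJ/min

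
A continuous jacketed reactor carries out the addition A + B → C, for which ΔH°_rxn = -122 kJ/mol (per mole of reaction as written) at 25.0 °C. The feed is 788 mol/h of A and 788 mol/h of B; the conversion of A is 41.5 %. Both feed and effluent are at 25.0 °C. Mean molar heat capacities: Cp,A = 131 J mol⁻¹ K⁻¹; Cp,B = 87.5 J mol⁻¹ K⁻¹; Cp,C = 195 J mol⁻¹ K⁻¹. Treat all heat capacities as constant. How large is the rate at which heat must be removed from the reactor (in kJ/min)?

Extent of reaction ξ = 0.415 × 788 = 327.02 mol/h
Reaction term: ξ·ΔH°_rxn = 327.02 × -122 = -39896 kJ/h
Q = ΔH = -39896 kJ/h = -11.082 kW
Heat removed = 664.94 kJ/min

Q_out = 665 kJ/min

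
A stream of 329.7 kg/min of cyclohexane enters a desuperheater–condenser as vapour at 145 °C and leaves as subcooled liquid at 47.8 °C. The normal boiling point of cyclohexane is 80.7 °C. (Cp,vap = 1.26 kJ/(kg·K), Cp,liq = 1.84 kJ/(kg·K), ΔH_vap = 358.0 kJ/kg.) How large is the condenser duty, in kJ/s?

Q_c = 2750 kJ/s

vapour 145→80.7 °C: -81.018 kJ/kg
condensation at 80.7 °C: -358 kJ/kg
liquid 80.7→47.8 °C: -60.536 kJ/kg
Δh = -81.018 + -358 + -60.536 = -499.55 kJ/kg
Q = ṁ·Δh = 329.7 kg/min × -499.55 kJ/kg = -164700 kJ/min
|Q| = 2745 kW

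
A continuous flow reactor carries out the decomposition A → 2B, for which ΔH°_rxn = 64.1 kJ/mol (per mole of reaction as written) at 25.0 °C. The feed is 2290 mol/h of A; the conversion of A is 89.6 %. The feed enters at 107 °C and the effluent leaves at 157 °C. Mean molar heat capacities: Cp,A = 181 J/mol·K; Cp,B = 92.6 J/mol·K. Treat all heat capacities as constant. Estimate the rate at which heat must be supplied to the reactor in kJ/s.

Extent of reaction ξ = 0.896 × 2290 = 2051.8 mol/h
Reaction term: ξ·ΔH°_rxn = 2051.8 × 64.1 = 131520 kJ/h
Sensible, feed 107→25 °C: -33988 kJ/h
Outlet flows (mol/h): A 238.16, B 4103.7
Sensible, products 25→157 °C: 55850 kJ/h
Q = ΔH = 153380 kJ/h = 42.607 kW
Heat supplied = 42.607 kJ/s

Q_in = 42.6 kJ/s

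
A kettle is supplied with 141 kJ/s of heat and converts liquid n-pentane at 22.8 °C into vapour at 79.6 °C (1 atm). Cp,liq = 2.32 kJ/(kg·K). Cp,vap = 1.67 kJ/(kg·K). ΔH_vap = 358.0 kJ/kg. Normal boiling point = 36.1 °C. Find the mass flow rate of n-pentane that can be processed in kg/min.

ṁ = 18.3 kg/min

Δh = 2.32×(36.1−22.8) + 358.0 + 1.67×(79.6−36.1) = 461.5 kJ/kg
Q = 141 kJ/s = 141 kJ/s = 8460 kJ/min
ṁ = Q/Δh = 8460 / 461.5 = 18.331 kg/min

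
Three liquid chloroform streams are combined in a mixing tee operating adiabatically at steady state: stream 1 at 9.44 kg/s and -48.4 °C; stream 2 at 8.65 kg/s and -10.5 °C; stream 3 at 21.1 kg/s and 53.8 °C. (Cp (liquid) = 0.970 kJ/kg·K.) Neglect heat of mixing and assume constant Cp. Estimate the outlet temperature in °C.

No heat crosses the boundary, so H_out = H_in.
T_out = Σ ṁᵢCp,ᵢTᵢ / Σ ṁᵢCp,ᵢ
      = 569.84 / 38.014 = 14.99 °C

T_out = 15.0 °C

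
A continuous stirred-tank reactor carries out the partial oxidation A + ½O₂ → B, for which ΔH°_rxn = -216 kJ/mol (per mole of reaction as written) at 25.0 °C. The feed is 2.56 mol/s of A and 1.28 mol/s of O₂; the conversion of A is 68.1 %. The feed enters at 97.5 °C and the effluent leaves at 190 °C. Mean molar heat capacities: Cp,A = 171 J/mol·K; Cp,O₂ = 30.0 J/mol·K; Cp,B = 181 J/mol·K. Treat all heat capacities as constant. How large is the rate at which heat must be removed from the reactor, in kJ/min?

Extent of reaction ξ = 0.681 × 2.56 = 1.7434 mol/s
Reaction term: ξ·ΔH°_rxn = 1.7434 × -216 = -376.57 kJ/s
Sensible, feed 97.5→25 °C: -34.522 kJ/s
Outlet flows (mol/s): A 0.81664, O₂ 0.40832, B 1.7434
Sensible, products 25→190 °C: 77.128 kJ/s
Q = ΔH = -333.96 kJ/s = -333.96 kW
Heat removed = 20038 kJ/min

Q_out = 20000 kJ/min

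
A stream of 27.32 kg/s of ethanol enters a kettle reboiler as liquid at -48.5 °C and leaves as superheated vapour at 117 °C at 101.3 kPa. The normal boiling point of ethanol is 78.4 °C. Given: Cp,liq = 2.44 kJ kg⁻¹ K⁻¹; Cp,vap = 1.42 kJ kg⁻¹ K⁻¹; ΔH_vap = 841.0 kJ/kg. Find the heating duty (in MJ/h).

Q = 119000 MJ/h

liquid -48.5→78.4 °C: 309.64 kJ/kg
vaporisation at 78.4 °C: 841 kJ/kg
vapour 78.4→117 °C: 54.812 kJ/kg
Δh = 309.64 + 841 + 54.812 = 1205.4 kJ/kg
Q = ṁ·Δh = 27.32 kg/s × 1205.4 kJ/kg = 32933 kJ/s
|Q| = 32933 kW = 118560 MJ/h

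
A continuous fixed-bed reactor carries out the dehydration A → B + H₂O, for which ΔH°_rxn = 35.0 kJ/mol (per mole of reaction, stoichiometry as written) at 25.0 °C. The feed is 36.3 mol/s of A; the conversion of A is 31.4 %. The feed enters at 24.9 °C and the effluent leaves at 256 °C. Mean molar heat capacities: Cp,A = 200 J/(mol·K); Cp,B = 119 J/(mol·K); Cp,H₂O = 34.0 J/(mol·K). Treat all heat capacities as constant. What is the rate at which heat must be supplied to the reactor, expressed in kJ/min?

Extent of reaction ξ = 0.314 × 36.3 = 11.398 mol/s
Reaction term: ξ·ΔH°_rxn = 11.398 × 35.0 = 398.94 kJ/s
Sensible, feed 24.9→25 °C: 0.726 kJ/s
Outlet flows (mol/s): A 24.902, B 11.398, H₂O 11.398
Sensible, products 25→256 °C: 1553.3 kJ/s
Q = ΔH = 1953 kJ/s = 1953 kW
Heat supplied = 117180 kJ/min

Q_in = 117000 kJ/min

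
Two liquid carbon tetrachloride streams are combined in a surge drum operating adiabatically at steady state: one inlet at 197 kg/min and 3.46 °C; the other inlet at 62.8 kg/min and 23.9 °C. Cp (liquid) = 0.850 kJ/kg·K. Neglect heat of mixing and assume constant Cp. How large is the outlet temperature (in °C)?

T_out = 8.40 °C

Energy balance with Q = 0: Σ ṁᵢCp,ᵢ(T_out − Tᵢ) = 0
T_out = Σ ṁᵢCp,ᵢTᵢ / Σ ṁᵢCp,ᵢ
      = 1855.2 / 220.83 = 8.4008 °C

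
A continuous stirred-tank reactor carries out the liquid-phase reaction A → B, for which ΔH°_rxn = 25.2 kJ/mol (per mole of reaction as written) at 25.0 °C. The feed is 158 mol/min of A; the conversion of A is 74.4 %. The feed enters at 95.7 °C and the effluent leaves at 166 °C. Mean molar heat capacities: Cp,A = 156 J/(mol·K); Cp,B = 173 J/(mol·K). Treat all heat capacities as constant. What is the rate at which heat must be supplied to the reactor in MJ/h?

Extent of reaction ξ = 0.744 × 158 = 117.55 mol/min
Reaction term: ξ·ΔH°_rxn = 117.55 × 25.2 = 2962.3 kJ/min
Sensible, feed 95.7→25 °C: -1742.6 kJ/min
Outlet flows (mol/min): A 40.448, B 117.55
Sensible, products 25→166 °C: 3757.1 kJ/min
Q = ΔH = 4976.8 kJ/min = 82.947 kW
Heat supplied = 298.61 MJ/h

Q_in = 299 MJ/h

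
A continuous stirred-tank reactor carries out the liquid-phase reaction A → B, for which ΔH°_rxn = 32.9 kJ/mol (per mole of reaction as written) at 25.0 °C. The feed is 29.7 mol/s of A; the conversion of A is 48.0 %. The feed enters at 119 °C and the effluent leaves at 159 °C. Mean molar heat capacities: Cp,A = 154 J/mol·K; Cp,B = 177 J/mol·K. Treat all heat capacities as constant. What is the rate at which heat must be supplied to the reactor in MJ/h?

Q_in = 2510 MJ/h

Extent of reaction ξ = 0.480 × 29.7 = 14.256 mol/s
Reaction term: ξ·ΔH°_rxn = 14.256 × 32.9 = 469.02 kJ/s
Sensible, feed 119→25 °C: -429.94 kJ/s
Outlet flows (mol/s): A 15.444, B 14.256
Sensible, products 25→159 °C: 656.83 kJ/s
Q = ΔH = 695.91 kJ/s = 695.91 kW
Heat supplied = 2505.3 MJ/h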